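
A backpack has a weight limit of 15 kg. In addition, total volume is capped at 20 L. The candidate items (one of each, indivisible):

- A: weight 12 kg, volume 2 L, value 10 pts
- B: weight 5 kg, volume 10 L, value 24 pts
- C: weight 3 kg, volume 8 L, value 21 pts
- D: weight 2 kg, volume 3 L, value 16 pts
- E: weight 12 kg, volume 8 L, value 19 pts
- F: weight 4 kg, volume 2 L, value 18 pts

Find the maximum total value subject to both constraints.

Feasible sets respecting both limits:
- B+C+F: weight 12, volume 20, value 63
- B+D+F: weight 11, volume 15, value 58
- C+D+F: weight 9, volume 13, value 55
- B+C: weight 8, volume 18, value 45
Best: 63 pts.

63 pts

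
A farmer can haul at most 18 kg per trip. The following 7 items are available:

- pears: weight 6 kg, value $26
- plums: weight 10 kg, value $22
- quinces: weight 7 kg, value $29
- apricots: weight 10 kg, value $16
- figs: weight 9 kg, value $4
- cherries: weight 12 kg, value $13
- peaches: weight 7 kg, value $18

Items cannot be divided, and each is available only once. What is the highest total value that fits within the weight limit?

$55

Check high-value combinations within 18 kg:
- pears+quinces: weight 6+7=13, value 26+29=55
- plums+quinces: weight 10+7=17, value 22+29=51
- pears+plums: weight 6+10=16, value 26+22=48
- quinces+peaches: weight 7+7=14, value 29+18=47
- quinces+apricots: weight 7+10=17, value 29+16=45
Best: $55.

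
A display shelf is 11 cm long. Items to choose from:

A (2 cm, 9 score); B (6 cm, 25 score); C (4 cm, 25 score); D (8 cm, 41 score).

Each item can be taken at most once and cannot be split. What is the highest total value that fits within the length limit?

Check high-value combinations within 11 cm:
- B+C: length 6+4=10, value 25+25=50
- A+D: length 2+8=10, value 9+41=50
- D: length 8, value 41
- A+C: length 2+4=6, value 9+25=34
- A+B: length 2+6=8, value 9+25=34
Best: 50 score.

50 score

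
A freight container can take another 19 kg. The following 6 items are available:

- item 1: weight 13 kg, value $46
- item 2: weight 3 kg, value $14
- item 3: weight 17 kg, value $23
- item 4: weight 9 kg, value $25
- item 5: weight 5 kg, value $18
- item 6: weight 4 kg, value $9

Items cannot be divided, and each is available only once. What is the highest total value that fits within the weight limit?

Check high-value combinations within 19 kg:
- item 1+item 5: weight 13+5=18, value 46+18=64
- item 1+item 2: weight 13+3=16, value 46+14=60
- item 2+item 4+item 5: weight 3+9+5=17, value 14+25+18=57
- item 1+item 6: weight 13+4=17, value 46+9=55
Best: $64.

$64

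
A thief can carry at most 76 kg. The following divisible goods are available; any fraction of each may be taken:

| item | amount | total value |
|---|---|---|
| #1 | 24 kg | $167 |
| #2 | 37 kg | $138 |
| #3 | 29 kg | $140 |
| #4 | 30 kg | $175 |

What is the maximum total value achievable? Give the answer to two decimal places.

448.21

Take in order of value per unit:
- #1 (167/24 per unit): all 24 → value 167, running total 167.00
- #4 (175/30 per unit): all 30 → value 175, running total 342.00
- #3 (140/29 per unit): 22 of 29 → value 22×140/29 = 106.2069, running total 448.21
Total 448.21.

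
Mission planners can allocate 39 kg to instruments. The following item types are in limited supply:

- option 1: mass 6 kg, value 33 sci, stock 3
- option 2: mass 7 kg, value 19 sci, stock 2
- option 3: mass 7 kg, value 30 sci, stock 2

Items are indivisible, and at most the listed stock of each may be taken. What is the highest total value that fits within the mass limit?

178 sci

Best selections within mass 39 and stock limits:
- 3×option 1 + 1×option 2 + 2×option 3: mass 39, value 178
- 3×option 1 + 2×option 2 + 1×option 3: mass 39, value 167
Best: 178 sci.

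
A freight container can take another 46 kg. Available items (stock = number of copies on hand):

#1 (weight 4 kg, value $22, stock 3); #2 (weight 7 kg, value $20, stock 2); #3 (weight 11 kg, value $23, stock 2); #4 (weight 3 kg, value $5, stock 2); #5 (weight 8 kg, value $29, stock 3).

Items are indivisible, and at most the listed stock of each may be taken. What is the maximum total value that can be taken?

Top feasible selections:
- 3×#1 + 1×#2 + 1×#4 + 3×#5: weight 46, value 178
- 3×#1 + 1×#2 + 3×#5: weight 43, value 173
- 2×#1 + 2×#2 + 3×#5: weight 46, value 171
Best: $178.

$178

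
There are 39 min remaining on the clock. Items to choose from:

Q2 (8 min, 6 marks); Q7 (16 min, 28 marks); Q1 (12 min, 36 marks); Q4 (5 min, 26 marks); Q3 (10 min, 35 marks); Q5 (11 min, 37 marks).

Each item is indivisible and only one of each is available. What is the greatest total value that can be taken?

134 marks

Check high-value combinations within 39 min:
- Q1+Q4+Q3+Q5: time 12+5+10+11=38, value 36+26+35+37=134
- Q1+Q3+Q5: time 12+10+11=33, value 36+35+37=108
- Q2+Q1+Q4+Q5: time 8+12+5+11=36, value 6+36+26+37=105
Best: 134 marks.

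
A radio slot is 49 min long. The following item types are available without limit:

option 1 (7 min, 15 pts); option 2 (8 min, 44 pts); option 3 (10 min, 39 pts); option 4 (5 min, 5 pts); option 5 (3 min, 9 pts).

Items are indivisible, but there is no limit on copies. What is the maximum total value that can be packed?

264 pts

Best value-per-unit is option 2 at 44/8, and filling with it alone uses duration 6×8=48. No mix of the others beats 6×44 = 264.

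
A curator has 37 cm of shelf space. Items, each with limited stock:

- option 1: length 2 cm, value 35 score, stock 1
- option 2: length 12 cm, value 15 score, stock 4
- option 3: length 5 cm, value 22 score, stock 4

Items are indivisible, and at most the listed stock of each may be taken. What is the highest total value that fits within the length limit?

Best selections within length 37 and stock limits:
- 1×option 1 + 1×option 2 + 4×option 3: length 34, value 138
- 1×option 1 + 4×option 3: length 22, value 123
Best: 138 score.

138 score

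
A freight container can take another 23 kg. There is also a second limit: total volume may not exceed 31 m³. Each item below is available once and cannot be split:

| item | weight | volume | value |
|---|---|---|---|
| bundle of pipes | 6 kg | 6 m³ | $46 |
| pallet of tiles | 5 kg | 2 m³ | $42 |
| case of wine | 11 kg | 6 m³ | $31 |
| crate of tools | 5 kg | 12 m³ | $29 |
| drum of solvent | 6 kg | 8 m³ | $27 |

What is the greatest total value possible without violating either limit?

Feasible sets respecting both limits:
- bundle of pipes+pallet of tiles+crate of tools+drum of solvent: weight 22, volume 28, value 144
- bundle of pipes+pallet of tiles+case of wine: weight 22, volume 14, value 119
- bundle of pipes+pallet of tiles+crate of tools: weight 16, volume 20, value 117
- bundle of pipes+pallet of tiles+drum of solvent: weight 17, volume 16, value 115
Best: $144.

$144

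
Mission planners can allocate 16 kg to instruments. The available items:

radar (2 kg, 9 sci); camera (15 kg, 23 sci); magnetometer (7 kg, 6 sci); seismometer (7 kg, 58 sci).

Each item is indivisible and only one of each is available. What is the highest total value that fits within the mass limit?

73 sci

Check high-value combinations within 16 kg:
- radar+magnetometer+seismometer: mass 2+7+7=16, value 9+6+58=73
- radar+seismometer: mass 2+7=9, value 9+58=67
- magnetometer+seismometer: mass 7+7=14, value 6+58=64
- seismometer: mass 7, value 58
Best: 73 sci.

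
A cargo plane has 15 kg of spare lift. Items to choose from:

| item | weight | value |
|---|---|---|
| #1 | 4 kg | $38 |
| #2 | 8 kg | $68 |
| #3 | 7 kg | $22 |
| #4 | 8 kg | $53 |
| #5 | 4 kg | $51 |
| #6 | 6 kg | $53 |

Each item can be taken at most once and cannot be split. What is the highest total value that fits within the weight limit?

Check high-value combinations within 15 kg:
- #1+#5+#6: weight 4+4+6=14, value 38+51+53=142
- #2+#6: weight 8+6=14, value 68+53=121
- #2+#5: weight 8+4=12, value 68+51=119
Best: $142.

$142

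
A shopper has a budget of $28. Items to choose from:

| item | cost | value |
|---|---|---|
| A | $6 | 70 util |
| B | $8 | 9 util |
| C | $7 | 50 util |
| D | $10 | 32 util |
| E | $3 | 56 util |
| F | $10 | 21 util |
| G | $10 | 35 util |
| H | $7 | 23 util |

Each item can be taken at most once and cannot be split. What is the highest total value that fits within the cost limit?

211 util

This is a 0/1 knapsack; check combinations near the capacity.
- A+C+E+G: cost 6+7+3+10=26, value 70+50+56+35=211
- A+C+D+E: cost 6+7+10+3=26, value 70+50+32+56=208
- A+C+E+H: cost 6+7+3+7=23, value 70+50+56+23=199
Best: 211 util.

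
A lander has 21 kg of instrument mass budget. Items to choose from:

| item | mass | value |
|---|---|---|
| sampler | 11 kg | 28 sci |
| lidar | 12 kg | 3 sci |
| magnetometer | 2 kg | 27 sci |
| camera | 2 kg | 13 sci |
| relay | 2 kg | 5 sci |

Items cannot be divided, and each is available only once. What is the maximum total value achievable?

73 sci

Check high-value combinations within 21 kg:
- sampler+magnetometer+camera+relay: mass 11+2+2+2=17, value 28+27+13+5=73
- sampler+magnetometer+camera: mass 11+2+2=15, value 28+27+13=68
- sampler+magnetometer+relay: mass 11+2+2=15, value 28+27+5=60
- sampler+magnetometer: mass 11+2=13, value 28+27=55
Best: 73 sci.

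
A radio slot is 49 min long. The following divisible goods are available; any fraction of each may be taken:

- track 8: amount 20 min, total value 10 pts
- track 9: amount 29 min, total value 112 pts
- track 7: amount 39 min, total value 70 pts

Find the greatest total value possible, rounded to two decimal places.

Take in order of value per unit:
- track 9 (112/29 per unit): all 29 → value 112, running total 112.00
- track 7 (70/39 per unit): 20 of 39 → value 20×70/39 = 35.8974, running total 147.90
Total 147.90.

147.90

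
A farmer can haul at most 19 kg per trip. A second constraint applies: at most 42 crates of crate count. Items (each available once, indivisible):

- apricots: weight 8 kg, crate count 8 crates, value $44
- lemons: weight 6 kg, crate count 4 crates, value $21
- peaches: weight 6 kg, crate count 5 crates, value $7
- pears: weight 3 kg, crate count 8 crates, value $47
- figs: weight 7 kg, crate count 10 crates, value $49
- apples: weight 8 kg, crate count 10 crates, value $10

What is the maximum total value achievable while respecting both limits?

$140

Feasible sets respecting both limits:
- apricots+pears+figs: weight 18, crate count 26, value 140
- lemons+pears+figs: weight 16, crate count 22, value 117
- apricots+lemons+pears: weight 17, crate count 20, value 112
Best: $140.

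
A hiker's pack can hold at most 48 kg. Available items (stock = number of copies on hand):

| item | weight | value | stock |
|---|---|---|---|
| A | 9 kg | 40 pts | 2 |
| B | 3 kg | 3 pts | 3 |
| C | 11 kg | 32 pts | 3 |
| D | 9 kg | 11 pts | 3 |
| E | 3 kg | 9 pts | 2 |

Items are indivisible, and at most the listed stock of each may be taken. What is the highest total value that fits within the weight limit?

162 pts

Top feasible selections:
- 2×A + 2×C + 2×E: weight 46, value 162
- 2×A + 1×B + 2×C + 1×E: weight 46, value 156
- 1×A + 3×C + 2×E: weight 48, value 154
- 2×A + 2×C + 1×E: weight 43, value 153
Best: 162 pts.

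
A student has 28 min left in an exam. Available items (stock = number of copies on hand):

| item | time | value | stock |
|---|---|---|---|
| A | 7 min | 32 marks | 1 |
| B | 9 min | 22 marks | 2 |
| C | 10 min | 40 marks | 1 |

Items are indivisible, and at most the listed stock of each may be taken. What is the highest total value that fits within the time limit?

94 marks

Best selections within time 28 and stock limits:
- 1×A + 1×B + 1×C: time 26, value 94
- 2×B + 1×C: time 28, value 84
- 1×A + 2×B: time 25, value 76
Best: 94 marks.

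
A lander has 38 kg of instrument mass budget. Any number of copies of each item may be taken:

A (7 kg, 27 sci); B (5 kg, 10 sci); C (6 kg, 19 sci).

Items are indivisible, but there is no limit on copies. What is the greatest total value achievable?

135 sci

Best value-per-unit is A at 27/7, and filling with it alone uses mass 5×7=35. No mix of the others beats 5×27 = 135.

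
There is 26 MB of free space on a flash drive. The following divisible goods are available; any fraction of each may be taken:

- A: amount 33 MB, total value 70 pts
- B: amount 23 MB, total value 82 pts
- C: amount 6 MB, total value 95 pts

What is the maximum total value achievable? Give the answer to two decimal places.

166.30

Take in order of value per unit:
- C (95/6 per unit): all 6 → value 95, running total 95.00
- B (82/23 per unit): 20 of 23 → value 20×82/23 = 71.3043, running total 166.30
Total 166.30.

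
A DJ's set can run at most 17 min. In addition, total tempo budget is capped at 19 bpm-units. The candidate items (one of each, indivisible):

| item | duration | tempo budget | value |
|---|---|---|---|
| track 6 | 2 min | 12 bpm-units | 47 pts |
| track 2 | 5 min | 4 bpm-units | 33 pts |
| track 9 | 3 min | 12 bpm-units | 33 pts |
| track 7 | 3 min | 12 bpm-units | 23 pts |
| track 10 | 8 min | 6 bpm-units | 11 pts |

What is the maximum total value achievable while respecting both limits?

Feasible sets respecting both limits:
- track 6+track 2: duration 7, tempo budget 16, value 80
- track 2+track 9: duration 8, tempo budget 16, value 66
- track 6+track 10: duration 10, tempo budget 18, value 58
- track 2+track 7: duration 8, tempo budget 16, value 56
Best: 80 pts.

80 pts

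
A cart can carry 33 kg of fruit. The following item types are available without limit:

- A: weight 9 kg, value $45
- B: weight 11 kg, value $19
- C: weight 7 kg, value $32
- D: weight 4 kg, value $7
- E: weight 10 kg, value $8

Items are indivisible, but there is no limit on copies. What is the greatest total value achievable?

$154

Best value-per-unit is A at 45/9; filling with it alone gives 3×45 = 135.
Optimal mix: 2×A + 2×C → weight 32, value 154.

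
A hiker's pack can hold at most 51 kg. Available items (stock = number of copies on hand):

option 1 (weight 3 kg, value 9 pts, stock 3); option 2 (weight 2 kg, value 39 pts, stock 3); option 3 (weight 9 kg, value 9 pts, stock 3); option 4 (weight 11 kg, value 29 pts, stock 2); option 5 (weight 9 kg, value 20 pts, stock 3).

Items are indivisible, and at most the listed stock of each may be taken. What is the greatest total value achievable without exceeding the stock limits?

224 pts

Top feasible selections:
- 1×option 1 + 3×option 2 + 2×option 4 + 2×option 5: weight 49, value 224
- 2×option 1 + 3×option 2 + 1×option 4 + 3×option 5: weight 50, value 224
Best: 224 pts.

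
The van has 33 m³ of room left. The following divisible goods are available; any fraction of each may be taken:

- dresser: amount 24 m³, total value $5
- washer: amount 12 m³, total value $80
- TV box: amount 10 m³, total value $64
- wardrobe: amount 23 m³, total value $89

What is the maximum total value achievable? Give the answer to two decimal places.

186.57

Take in order of value per unit:
- washer (80/12 per unit): all 12 → value 80, running total 80.00
- TV box (64/10 per unit): all 10 → value 64, running total 144.00
- wardrobe (89/23 per unit): 11 of 23 → value 11×89/23 = 42.5652, running total 186.57
Total 186.57.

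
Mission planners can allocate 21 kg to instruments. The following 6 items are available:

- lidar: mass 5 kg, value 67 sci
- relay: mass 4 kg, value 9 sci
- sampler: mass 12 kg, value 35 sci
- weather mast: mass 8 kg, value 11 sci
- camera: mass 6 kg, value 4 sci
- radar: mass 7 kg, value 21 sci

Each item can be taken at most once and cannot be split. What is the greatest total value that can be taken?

111 sci

Check high-value combinations within 21 kg:
- lidar+relay+sampler: mass 5+4+12=21, value 67+9+35=111
- lidar+sampler: mass 5+12=17, value 67+35=102
- lidar+weather mast+radar: mass 5+8+7=20, value 67+11+21=99
- lidar+relay+radar: mass 5+4+7=16, value 67+9+21=97
Best: 111 sci.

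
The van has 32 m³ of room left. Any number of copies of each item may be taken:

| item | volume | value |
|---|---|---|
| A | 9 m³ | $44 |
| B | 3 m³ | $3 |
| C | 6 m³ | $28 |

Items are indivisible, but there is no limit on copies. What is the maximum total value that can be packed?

$144

Best value-per-unit is A at 44/9; filling with it alone gives 3×44 = 132.
Optimal mix: 2×A + 2×C → volume 30, value 144.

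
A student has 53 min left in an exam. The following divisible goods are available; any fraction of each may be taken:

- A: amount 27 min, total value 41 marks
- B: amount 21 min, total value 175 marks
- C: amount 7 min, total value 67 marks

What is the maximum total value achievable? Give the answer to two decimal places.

279.96

Take in order of value per unit:
- C (67/7 per unit): all 7 → value 67, running total 67.00
- B (175/21 per unit): all 21 → value 175, running total 242.00
- A (41/27 per unit): 25 of 27 → value 25×41/27 = 37.9630, running total 279.96
Total 279.96.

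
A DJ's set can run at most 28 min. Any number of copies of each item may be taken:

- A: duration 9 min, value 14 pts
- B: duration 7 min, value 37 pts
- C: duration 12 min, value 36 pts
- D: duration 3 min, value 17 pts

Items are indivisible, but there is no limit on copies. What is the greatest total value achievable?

156 pts

Best value-per-unit is D at 17/3; filling with it alone gives 9×17 = 153.
Optimal mix: 1×B + 7×D → duration 28, value 156.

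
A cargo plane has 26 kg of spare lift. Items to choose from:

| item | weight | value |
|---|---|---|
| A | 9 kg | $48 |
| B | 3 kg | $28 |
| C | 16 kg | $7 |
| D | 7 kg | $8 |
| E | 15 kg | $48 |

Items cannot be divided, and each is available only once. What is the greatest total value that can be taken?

$96

Check high-value combinations within 26 kg:
- A+E: weight 9+15=24, value 48+48=96
- A+B+D: weight 9+3+7=19, value 48+28+8=84
- B+D+E: weight 3+7+15=25, value 28+8+48=84
- A+B: weight 9+3=12, value 48+28=76
Best: $96.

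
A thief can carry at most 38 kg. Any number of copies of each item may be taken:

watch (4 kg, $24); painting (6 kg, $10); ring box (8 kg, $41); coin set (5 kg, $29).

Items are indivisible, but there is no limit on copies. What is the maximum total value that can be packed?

$226

Best value-per-unit is watch at 24/4; filling with it alone gives 9×24 = 216.
Optimal mix: 7×watch + 2×coin set → weight 38, value 226.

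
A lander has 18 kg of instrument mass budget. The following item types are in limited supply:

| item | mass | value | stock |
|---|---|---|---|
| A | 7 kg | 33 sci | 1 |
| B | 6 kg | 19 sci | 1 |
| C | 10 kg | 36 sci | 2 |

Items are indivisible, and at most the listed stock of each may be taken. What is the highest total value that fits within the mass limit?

Top feasible selections:
- 1×A + 1×C: mass 17, value 69
- 1×B + 1×C: mass 16, value 55
Best: 69 sci.

69 sci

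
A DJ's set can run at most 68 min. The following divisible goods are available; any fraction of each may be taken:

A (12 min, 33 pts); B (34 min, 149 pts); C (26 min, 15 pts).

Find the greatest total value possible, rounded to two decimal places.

Take in order of value per unit:
- B (149/34 per unit): all 34 → value 149, running total 149.00
- A (33/12 per unit): all 12 → value 33, running total 182.00
- C (15/26 per unit): 22 of 26 → value 22×15/26 = 12.6923, running total 194.69
Total 194.69.

194.69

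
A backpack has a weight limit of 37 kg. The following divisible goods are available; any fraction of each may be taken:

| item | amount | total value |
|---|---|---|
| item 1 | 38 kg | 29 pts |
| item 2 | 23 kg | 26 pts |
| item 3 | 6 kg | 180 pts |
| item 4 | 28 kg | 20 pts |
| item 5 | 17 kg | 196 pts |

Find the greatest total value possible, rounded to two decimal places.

391.83

Take in order of value per unit:
- item 3 (180/6 per unit): all 6 → value 180, running total 180.00
- item 5 (196/17 per unit): all 17 → value 196, running total 376.00
- item 2 (26/23 per unit): 14 of 23 → value 14×26/23 = 15.8261, running total 391.83
Total 391.83.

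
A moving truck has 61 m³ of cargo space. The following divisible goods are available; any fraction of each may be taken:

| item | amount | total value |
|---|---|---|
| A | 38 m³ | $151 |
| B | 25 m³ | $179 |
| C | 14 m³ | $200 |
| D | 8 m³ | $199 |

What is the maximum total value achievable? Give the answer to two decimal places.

633.63

Take in order of value per unit:
- D (199/8 per unit): all 8 → value 199, running total 199.00
- C (200/14 per unit): all 14 → value 200, running total 399.00
- B (179/25 per unit): all 25 → value 179, running total 578.00
- A (151/38 per unit): 14 of 38 → value 14×151/38 = 55.6316, running total 633.63
Total 633.63.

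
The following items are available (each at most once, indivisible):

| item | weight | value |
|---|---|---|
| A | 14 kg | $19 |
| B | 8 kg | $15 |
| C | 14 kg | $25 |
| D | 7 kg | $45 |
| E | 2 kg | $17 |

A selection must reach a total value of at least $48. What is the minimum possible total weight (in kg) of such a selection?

9

Subsets with value ≥ 48, sorted by total weight:
- D+E: weight 9, value 62
- B+D: weight 15, value 60
Minimum weight: 9 kg.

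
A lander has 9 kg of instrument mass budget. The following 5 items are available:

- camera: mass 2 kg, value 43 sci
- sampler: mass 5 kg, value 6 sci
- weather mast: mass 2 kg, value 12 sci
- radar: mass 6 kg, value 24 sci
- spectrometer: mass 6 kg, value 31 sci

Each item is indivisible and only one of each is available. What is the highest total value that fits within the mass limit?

This is a 0/1 knapsack; check combinations near the capacity.
- camera+spectrometer: mass 2+6=8, value 43+31=74
- camera+radar: mass 2+6=8, value 43+24=67
- camera+sampler+weather mast: mass 2+5+2=9, value 43+6+12=61
- camera+weather mast: mass 2+2=4, value 43+12=55
Best: 74 sci.

74 sci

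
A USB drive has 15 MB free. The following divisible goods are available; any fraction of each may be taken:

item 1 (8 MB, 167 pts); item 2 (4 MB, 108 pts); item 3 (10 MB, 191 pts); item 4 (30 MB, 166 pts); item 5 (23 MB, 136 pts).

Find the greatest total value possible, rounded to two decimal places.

Take in order of value per unit:
- item 2 (108/4 per unit): all 4 → value 108, running total 108.00
- item 1 (167/8 per unit): all 8 → value 167, running total 275.00
- item 3 (191/10 per unit): 3 of 10 → value 3×191/10 = 57.3000, running total 332.30
Total 332.30.

332.30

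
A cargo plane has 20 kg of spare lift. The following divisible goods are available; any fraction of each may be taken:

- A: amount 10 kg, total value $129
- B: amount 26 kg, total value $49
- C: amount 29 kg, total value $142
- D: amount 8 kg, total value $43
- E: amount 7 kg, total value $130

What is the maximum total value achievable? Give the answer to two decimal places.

Take in order of value per unit:
- E (130/7 per unit): all 7 → value 130, running total 130.00
- A (129/10 per unit): all 10 → value 129, running total 259.00
- D (43/8 per unit): 3 of 8 → value 3×43/8 = 16.1250, running total 275.13
Total 275.13.

275.13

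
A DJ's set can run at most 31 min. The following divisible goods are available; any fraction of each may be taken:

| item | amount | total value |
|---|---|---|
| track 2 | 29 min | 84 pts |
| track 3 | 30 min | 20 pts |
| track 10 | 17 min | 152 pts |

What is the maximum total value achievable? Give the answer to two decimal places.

Take in order of value per unit:
- track 10 (152/17 per unit): all 17 → value 152, running total 152.00
- track 2 (84/29 per unit): 14 of 29 → value 14×84/29 = 40.5517, running total 192.55
Total 192.55.

192.55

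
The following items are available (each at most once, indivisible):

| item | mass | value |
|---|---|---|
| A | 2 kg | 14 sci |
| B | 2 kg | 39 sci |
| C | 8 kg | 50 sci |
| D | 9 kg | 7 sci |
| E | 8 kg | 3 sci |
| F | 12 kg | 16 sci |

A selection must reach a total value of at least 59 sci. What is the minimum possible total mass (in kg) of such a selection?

10

Subsets with value ≥ 59, sorted by total mass:
- B+C: mass 10, value 89
- A+C: mass 10, value 64
Minimum mass: 10 kg.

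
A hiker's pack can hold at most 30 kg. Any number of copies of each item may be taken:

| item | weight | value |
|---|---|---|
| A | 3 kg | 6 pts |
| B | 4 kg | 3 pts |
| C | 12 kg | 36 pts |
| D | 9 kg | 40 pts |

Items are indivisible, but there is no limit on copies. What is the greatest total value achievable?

Best value-per-unit is D at 40/9; filling with it alone gives 3×40 = 120.
Optimal mix: 1×A + 3×D → weight 30, value 126.

126 pts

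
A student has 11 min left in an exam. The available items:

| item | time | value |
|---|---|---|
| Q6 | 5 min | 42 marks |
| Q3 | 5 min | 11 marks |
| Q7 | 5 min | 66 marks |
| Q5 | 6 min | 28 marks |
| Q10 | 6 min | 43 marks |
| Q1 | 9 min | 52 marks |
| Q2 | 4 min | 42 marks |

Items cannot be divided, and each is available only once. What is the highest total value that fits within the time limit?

109 marks

Check high-value combinations within 11 min:
- Q7+Q10: time 5+6=11, value 66+43=109
- Q7+Q2: time 5+4=9, value 66+42=108
- Q6+Q7: time 5+5=10, value 42+66=108
- Q7+Q5: time 5+6=11, value 66+28=94
Best: 109 marks.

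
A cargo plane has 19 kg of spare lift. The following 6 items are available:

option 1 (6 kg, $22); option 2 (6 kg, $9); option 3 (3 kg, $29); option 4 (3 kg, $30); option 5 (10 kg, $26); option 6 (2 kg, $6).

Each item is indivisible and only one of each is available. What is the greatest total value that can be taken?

Check high-value combinations within 19 kg:
- option 3+option 4+option 5+option 6: weight 3+3+10+2=18, value 29+30+26+6=91
- option 1+option 2+option 3+option 4: weight 6+6+3+3=18, value 22+9+29+30=90
- option 1+option 3+option 4+option 6: weight 6+3+3+2=14, value 22+29+30+6=87
- option 3+option 4+option 5: weight 3+3+10=16, value 29+30+26=85
- option 1+option 3+option 4: weight 6+3+3=12, value 22+29+30=81
Best: $91.

$91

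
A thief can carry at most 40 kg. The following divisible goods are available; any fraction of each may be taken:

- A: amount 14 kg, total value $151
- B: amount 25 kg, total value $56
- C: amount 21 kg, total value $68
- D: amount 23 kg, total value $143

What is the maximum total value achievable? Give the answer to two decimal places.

303.71

Take in order of value per unit:
- A (151/14 per unit): all 14 → value 151, running total 151.00
- D (143/23 per unit): all 23 → value 143, running total 294.00
- C (68/21 per unit): 3 of 21 → value 3×68/21 = 9.7143, running total 303.71
Total 303.71.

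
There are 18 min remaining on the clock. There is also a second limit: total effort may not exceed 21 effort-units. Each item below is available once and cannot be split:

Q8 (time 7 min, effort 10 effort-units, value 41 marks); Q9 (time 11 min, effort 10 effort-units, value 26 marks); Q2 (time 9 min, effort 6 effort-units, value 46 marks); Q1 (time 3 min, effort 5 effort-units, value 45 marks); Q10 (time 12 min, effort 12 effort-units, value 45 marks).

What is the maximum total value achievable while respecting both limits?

Feasible sets respecting both limits:
- Q2+Q1: time 12, effort 11, value 91
- Q1+Q10: time 15, effort 17, value 90
- Q8+Q2: time 16, effort 16, value 87
Best: 91 marks.

91 marks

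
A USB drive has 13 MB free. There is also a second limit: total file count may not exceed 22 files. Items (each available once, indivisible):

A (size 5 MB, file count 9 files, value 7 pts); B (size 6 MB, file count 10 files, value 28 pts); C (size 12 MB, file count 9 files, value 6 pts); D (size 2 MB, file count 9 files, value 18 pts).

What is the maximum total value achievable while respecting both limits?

46 pts

Feasible sets respecting both limits:
- B+D: size 8, file count 19, value 46
- A+B: size 11, file count 19, value 35
- B: size 6, file count 10, value 28
- A+D: size 7, file count 18, value 25
Best: 46 pts.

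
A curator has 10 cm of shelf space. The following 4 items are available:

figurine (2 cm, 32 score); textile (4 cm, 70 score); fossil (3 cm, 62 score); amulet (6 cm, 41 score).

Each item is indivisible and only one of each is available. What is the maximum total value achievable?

Check high-value combinations within 10 cm:
- figurine+textile+fossil: length 2+4+3=9, value 32+70+62=164
- textile+fossil: length 4+3=7, value 70+62=132
- textile+amulet: length 4+6=10, value 70+41=111
Best: 164 score.

164 score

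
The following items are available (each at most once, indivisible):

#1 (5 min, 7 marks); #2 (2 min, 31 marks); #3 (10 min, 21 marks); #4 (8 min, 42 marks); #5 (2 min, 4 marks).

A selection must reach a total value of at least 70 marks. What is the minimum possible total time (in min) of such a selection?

Subsets with value ≥ 70, sorted by total time:
- #2+#4: time 10, value 73
- #2+#4+#5: time 12, value 77
- #1+#2+#4: time 15, value 80
- #1+#2+#4+#5: time 17, value 84
Minimum time: 10 min.

10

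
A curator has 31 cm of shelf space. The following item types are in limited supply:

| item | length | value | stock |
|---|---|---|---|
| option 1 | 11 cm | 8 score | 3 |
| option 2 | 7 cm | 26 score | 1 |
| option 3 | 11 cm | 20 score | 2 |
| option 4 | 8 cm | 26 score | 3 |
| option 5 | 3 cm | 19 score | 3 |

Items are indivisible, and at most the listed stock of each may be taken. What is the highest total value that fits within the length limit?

116 score

Best selections within length 31 and stock limits:
- 1×option 2 + 2×option 4 + 2×option 5: length 29, value 116
- 3×option 4 + 2×option 5: length 30, value 116
- 1×option 2 + 1×option 4 + 3×option 5: length 24, value 109
- 2×option 4 + 3×option 5: length 25, value 109
Best: 116 score.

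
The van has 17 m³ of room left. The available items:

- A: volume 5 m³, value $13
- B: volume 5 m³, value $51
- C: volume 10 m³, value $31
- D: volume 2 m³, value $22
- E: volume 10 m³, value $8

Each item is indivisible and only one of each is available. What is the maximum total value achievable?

$104

Check high-value combinations within 17 m³:
- B+C+D: volume 5+10+2=17, value 51+31+22=104
- A+B+D: volume 5+5+2=12, value 13+51+22=86
- B+C: volume 5+10=15, value 51+31=82
Best: $104.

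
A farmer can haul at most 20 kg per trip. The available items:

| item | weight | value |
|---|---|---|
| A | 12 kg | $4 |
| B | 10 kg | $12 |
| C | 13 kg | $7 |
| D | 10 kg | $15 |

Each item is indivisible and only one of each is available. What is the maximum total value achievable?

$27

Check high-value combinations within 20 kg:
- B+D: weight 10+10=20, value 12+15=27
- D: weight 10, value 15
- B: weight 10, value 12
- C: weight 13, value 7
- A: weight 12, value 4
Best: $27.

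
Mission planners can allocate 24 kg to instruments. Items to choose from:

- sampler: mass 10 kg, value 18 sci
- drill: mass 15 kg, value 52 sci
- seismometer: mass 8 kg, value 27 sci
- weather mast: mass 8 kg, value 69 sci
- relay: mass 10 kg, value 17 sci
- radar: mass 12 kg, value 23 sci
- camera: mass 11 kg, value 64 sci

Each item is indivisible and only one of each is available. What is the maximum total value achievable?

Check high-value combinations within 24 kg:
- weather mast+camera: mass 8+11=19, value 69+64=133
- drill+weather mast: mass 15+8=23, value 52+69=121
- seismometer+weather mast: mass 8+8=16, value 27+69=96
- weather mast+radar: mass 8+12=20, value 69+23=92
- seismometer+camera: mass 8+11=19, value 27+64=91
Best: 133 sci.

133 sci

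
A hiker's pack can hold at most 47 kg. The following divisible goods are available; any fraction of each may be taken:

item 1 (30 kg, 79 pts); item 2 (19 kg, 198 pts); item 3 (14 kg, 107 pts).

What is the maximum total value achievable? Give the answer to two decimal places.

341.87

Take in order of value per unit:
- item 2 (198/19 per unit): all 19 → value 198, running total 198.00
- item 3 (107/14 per unit): all 14 → value 107, running total 305.00
- item 1 (79/30 per unit): 14 of 30 → value 14×79/30 = 36.8667, running total 341.87
Total 341.87.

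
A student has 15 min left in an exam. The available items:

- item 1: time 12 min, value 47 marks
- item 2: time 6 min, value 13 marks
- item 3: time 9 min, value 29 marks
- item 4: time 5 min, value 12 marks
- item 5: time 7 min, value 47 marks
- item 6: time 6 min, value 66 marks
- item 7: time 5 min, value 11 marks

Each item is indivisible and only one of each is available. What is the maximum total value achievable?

Check high-value combinations within 15 min:
- item 5+item 6: time 7+6=13, value 47+66=113
- item 3+item 6: time 9+6=15, value 29+66=95
- item 2+item 6: time 6+6=12, value 13+66=79
- item 4+item 6: time 5+6=11, value 12+66=78
Best: 113 marks.

113 marks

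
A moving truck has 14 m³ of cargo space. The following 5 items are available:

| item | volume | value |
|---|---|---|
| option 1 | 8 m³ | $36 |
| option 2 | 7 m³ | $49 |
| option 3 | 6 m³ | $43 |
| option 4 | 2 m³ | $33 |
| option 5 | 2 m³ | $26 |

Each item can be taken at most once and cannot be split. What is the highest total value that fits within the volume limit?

Check high-value combinations within 14 m³:
- option 2+option 4+option 5: volume 7+2+2=11, value 49+33+26=108
- option 3+option 4+option 5: volume 6+2+2=10, value 43+33+26=102
- option 1+option 4+option 5: volume 8+2+2=12, value 36+33+26=95
- option 2+option 3: volume 7+6=13, value 49+43=92
- option 2+option 4: volume 7+2=9, value 49+33=82
Best: $108.

$108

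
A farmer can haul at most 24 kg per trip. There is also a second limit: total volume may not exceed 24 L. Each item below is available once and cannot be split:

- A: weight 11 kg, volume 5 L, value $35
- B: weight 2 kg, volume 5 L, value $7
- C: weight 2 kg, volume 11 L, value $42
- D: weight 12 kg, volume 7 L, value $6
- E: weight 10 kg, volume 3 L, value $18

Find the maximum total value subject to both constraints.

$95

Feasible sets respecting both limits:
- A+C+E: weight 23, volume 19, value 95
- A+B+C: weight 15, volume 21, value 84
- A+C: weight 13, volume 16, value 77
Best: $95.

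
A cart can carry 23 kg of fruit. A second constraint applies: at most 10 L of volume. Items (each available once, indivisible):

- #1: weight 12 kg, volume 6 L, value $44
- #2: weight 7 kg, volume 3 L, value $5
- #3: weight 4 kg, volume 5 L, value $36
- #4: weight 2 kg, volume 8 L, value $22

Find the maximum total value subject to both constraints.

Feasible sets respecting both limits:
- #1+#2: weight 19, volume 9, value 49
- #1: weight 12, volume 6, value 44
- #2+#3: weight 11, volume 8, value 41
- #3: weight 4, volume 5, value 36
Best: $49.

$49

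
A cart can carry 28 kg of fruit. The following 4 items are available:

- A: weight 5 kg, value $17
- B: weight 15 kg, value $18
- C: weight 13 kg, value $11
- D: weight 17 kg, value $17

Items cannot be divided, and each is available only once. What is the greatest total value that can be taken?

This is a 0/1 knapsack; check combinations near the capacity.
- A+B: weight 5+15=20, value 17+18=35
- A+D: weight 5+17=22, value 17+17=34
- B+C: weight 15+13=28, value 18+11=29
- A+C: weight 5+13=18, value 17+11=28
Best: $35.

$35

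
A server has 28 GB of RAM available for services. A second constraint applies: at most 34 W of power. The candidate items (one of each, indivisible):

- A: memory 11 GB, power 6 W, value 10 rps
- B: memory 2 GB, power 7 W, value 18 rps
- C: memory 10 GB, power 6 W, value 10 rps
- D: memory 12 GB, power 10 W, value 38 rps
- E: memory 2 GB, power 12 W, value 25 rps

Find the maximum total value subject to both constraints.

Feasible sets respecting both limits:
- B+D+E: memory 16, power 29, value 81
- A+D+E: memory 25, power 28, value 73
- C+D+E: memory 24, power 28, value 73
Best: 81 rps.

81 rps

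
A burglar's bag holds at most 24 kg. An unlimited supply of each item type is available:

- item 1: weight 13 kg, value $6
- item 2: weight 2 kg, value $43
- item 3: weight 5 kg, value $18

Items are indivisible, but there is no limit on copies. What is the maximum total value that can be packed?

Best value-per-unit is item 2 at 43/2, and filling with it alone uses weight 12×2=24. No mix of the others beats 12×43 = 516.

$516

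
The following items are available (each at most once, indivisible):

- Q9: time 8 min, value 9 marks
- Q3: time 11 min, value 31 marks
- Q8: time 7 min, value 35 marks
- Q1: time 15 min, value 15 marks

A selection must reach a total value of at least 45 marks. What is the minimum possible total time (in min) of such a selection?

Subsets with value ≥ 45, sorted by total time:
- Q3+Q8: time 18, value 66
- Q8+Q1: time 22, value 50
Minimum time: 18 min.

18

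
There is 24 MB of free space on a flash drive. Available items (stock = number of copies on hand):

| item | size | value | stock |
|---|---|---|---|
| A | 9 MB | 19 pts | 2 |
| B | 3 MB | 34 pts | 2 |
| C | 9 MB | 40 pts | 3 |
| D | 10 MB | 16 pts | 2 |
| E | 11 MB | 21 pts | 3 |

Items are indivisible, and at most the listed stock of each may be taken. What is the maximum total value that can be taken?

148 pts

Best selections within size 24 and stock limits:
- 2×B + 2×C: size 24, value 148
- 1×A + 2×B + 1×C: size 24, value 127
Best: 148 pts.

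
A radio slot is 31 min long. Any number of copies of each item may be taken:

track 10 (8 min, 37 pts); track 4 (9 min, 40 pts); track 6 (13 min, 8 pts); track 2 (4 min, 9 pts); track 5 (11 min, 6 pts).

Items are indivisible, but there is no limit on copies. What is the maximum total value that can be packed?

129 pts

Best value-per-unit is track 10 at 37/8; filling with it alone gives 3×37 = 111.
Optimal mix: 3×track 4 + 1×track 2 → duration 31, value 129.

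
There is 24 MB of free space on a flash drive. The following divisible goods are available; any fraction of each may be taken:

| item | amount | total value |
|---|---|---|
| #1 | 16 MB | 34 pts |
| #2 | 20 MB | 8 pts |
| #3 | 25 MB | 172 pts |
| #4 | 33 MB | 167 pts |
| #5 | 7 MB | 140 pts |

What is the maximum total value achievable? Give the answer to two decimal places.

Take in order of value per unit:
- #5 (140/7 per unit): all 7 → value 140, running total 140.00
- #3 (172/25 per unit): 17 of 25 → value 17×172/25 = 116.9600, running total 256.96
Total 256.96.

256.96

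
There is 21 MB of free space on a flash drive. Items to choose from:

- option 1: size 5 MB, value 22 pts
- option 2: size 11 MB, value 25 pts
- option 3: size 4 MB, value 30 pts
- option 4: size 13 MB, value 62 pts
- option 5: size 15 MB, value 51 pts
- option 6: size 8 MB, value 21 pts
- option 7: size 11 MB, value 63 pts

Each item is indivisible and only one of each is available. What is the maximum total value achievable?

Check high-value combinations within 21 MB:
- option 1+option 3+option 7: size 5+4+11=20, value 22+30+63=115
- option 3+option 7: size 4+11=15, value 30+63=93
- option 3+option 4: size 4+13=17, value 30+62=92
Best: 115 pts.

115 pts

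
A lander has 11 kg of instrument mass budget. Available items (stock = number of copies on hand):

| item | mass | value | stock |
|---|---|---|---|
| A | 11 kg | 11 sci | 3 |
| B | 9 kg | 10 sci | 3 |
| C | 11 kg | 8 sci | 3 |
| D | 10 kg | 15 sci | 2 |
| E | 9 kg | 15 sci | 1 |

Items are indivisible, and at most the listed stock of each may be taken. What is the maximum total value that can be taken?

15 sci

Top feasible selections:
- 1×E: mass 9, value 15
- 1×D: mass 10, value 15
Best: 15 sci.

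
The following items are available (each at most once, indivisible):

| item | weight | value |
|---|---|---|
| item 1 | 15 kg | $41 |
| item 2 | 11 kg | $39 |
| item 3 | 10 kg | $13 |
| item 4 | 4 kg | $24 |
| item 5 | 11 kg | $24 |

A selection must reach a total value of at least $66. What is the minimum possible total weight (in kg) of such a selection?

25

Subsets with value ≥ 66, sorted by total weight:
- item 2+item 3+item 4: weight 25, value 76
- item 2+item 4+item 5: weight 26, value 87
- item 1+item 2: weight 26, value 80
- item 1+item 3+item 4: weight 29, value 78
Minimum weight: 25 kg.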